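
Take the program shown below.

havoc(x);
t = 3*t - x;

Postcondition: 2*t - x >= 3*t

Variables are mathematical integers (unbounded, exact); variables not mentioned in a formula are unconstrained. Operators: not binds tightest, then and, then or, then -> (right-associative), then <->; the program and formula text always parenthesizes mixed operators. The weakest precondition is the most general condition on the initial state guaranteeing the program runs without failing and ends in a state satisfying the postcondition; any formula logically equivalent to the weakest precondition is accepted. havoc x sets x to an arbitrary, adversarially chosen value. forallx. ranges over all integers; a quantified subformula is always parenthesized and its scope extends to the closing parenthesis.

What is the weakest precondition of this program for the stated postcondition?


Working backward. After the program, the postcondition 2*t - x >= 3*t must hold; in canonical form it is t + x <= 0.
Before t := 3*t - x: 3*t <= 0
Before havoc x: 3*t <= 0
Answer: WP = 3*t <= 0


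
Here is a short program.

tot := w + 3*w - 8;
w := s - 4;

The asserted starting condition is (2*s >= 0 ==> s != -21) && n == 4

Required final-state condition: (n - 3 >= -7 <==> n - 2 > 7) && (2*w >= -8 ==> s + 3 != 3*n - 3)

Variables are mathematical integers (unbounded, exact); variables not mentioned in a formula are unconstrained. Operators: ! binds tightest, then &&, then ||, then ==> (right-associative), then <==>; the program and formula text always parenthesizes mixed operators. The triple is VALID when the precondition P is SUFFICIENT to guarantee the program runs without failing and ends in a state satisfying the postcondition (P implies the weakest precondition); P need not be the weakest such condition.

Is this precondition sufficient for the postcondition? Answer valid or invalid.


Working backward. After the program, the postcondition (n - 3 >= -7 <==> n - 2 > 7) && (2*w >= -8 ==> s + 3 != 3*n - 3) must hold; in canonical form it is (n >= -4 <==> n > 9) && (2*w >= -8 ==> s != 3*n - 6).
Before w := s - 4: (n >= -4 <==> n > 9) && (2*s >= 0 ==> s != 3*n - 6)
Before tot := w + 3*w - 8: (n >= -4 <==> n > 9) && (2*s >= 0 ==> s != 3*n - 6)
The weakest precondition is (n >= -4 <==> n > 9) && (2*s >= 0 ==> s != 3*n - 6).
Check whether (2*s >= 0 ==> s != -21) && n == 4 implies it.
Countermodel: at the initial state n = 4, s = 0, the precondition holds but the weakest precondition fails.
Answer: invalid


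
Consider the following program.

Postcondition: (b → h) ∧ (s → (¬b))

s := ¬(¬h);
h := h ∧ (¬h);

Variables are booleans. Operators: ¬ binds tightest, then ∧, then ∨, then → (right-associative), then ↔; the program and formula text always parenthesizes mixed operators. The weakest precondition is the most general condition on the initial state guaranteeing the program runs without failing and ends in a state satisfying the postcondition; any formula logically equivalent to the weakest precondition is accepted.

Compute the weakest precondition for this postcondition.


Working backward. After the program, (b → h) ∧ (s → (¬b)) must hold.
Before h := h ∧ (¬h): (¬b) ∧ (s → (¬b))
Before s := ¬(¬h): (¬b) ∧ (h → (¬b))
Answer: WP = (¬b) ∧ (h → (¬b))


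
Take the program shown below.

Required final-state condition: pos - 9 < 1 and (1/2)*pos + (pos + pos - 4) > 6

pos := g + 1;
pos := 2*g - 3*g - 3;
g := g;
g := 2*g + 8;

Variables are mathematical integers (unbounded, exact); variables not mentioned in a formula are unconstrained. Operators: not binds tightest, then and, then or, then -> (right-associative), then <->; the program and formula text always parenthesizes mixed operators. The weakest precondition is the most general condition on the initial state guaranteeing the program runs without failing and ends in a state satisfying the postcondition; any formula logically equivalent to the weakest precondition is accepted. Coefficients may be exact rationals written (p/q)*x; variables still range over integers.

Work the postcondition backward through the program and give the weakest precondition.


Working backward. After the program, the postcondition pos - 9 < 1 and (1/2)*pos + (pos + pos - 4) > 6 must hold; in canonical form it is pos < 10 and (5/2)*pos > 10.
Before g := 2*g + 8: pos < 10 and (5/2)*pos > 10
Before g := g: pos < 10 and (5/2)*pos > 10
Before pos := 2*g - 3*g - 3: g > -13 and (5/2)*g < -35/2
Before pos := g + 1: g > -13 and (5/2)*g < -35/2
Answer: WP = g > -13 and (5/2)*g < -35/2


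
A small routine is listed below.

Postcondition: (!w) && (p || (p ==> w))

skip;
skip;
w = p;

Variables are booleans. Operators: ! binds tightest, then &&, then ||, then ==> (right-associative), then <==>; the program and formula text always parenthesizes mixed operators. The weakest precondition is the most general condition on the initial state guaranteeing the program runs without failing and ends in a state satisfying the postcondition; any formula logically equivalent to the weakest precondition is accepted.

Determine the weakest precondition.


Working backward. After the program, (!w) && (p || (p ==> w)) must hold.
Before w := p: !p
Before skip: !p
Before skip: !p
Answer: WP = !p


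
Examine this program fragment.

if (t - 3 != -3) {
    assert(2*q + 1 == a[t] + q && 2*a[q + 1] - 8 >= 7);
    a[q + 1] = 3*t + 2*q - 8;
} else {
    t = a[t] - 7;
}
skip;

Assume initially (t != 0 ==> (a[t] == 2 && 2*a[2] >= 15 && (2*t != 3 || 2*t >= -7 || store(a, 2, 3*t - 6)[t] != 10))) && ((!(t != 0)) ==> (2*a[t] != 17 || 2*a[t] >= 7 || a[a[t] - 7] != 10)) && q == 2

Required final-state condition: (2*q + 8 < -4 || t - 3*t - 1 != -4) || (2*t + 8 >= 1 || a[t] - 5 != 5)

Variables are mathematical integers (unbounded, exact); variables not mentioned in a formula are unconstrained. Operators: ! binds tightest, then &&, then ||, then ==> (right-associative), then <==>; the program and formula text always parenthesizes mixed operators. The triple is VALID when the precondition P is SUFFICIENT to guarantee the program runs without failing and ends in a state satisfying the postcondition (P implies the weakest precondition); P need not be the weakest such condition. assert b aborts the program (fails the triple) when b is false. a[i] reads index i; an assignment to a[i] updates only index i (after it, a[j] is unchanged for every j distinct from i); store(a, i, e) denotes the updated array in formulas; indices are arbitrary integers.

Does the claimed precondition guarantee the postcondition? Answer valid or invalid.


Working backward. After the program, the postcondition (2*q + 8 < -4 || t - 3*t - 1 != -4) || (2*t + 8 >= 1 || a[t] - 5 != 5) must hold; in canonical form it is 2*q < -12 || 2*t != 3 || 2*t >= -7 || a[t] != 10.
Before skip: 2*q < -12 || 2*t != 3 || 2*t >= -7 || a[t] != 10
Then branch requires q == a[t] - 1 && 2*a[q + 1] >= 15 && (2*q < -12 || 2*t != 3 || 2*t >= -7 || store(a, q + 1, 2*q + 3*t - 8)[t] != 10); else branch requires 2*q < -12 || 2*a[t] != 17 || 2*a[t] >= 7 || a[a[t] - 7] != 10.
Before the if: (t != 0 ==> (q == a[t] - 1 && 2*a[q + 1] >= 15 && (2*q < -12 || 2*t != 3 || 2*t >= -7 || store(a, q + 1, 2*q + 3*t - 8)[t] != 10))) && ((!(t != 0)) ==> (2*q < -12 || 2*a[t] != 17 || 2*a[t] >= 7 || a[a[t] - 7] != 10))
The weakest precondition is (t != 0 ==> (q == a[t] - 1 && 2*a[q + 1] >= 15 && (2*q < -12 || 2*t != 3 || 2*t >= -7 || store(a, q + 1, 2*q + 3*t - 8)[t] != 10))) && ((!(t != 0)) ==> (2*q < -12 || 2*a[t] != 17 || 2*a[t] >= 7 || a[a[t] - 7] != 10)).
Check whether (t != 0 ==> (a[t] == 2 && 2*a[2] >= 15 && (2*t != 3 || 2*t >= -7 || store(a, 2, 3*t - 6)[t] != 10))) && ((!(t != 0)) ==> (2*a[t] != 17 || 2*a[t] >= 7 || a[a[t] - 7] != 10)) && q == 2 implies it.
Countermodel: at the initial state a = {[-5] = 2, [2] = 8, [3] = 2, elsewhere 2}, q = 2, t = 3, the precondition holds but the weakest precondition fails.
Answer: invalid


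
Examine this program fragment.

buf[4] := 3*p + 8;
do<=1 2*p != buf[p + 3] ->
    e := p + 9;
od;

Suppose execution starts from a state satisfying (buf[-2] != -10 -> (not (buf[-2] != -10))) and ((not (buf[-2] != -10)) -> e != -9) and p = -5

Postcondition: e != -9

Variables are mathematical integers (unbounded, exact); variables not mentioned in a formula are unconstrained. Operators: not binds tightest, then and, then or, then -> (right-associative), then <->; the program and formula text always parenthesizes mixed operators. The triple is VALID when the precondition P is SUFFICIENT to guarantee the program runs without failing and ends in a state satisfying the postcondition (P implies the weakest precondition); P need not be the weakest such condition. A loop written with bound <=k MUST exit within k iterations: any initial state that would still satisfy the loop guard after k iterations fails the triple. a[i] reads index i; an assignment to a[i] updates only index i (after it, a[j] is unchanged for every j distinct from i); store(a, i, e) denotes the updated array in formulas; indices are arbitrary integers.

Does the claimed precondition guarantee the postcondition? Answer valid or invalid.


Working backward. After the program, e != -9 must hold.
Before the loop (bound <=1), unroll the exhaustion recursion (WP_0 = exit-now case; WP_j = one more guarded iteration, up to j = 1):
  WP_0: (not (2*p != buf[p + 3])) and e != -9
  WP_1: (2*p != buf[p + 3] -> ((not (2*p != buf[p + 3])) and p != -18)) and ((not (2*p != buf[p + 3])) -> e != -9)
So before the loop: (2*p != buf[p + 3] -> ((not (2*p != buf[p + 3])) and p != -18)) and ((not (2*p != buf[p + 3])) -> e != -9)
Before buf[4] := 3*p + 8: (2*p != store(buf, 4, 3*p + 8)[p + 3] -> ((not (2*p != store(buf, 4, 3*p + 8)[p + 3])) and p != -18)) and ((not (2*p != store(buf, 4, 3*p + 8)[p + 3])) -> e != -9)
The weakest precondition is (2*p != store(buf, 4, 3*p + 8)[p + 3] -> ((not (2*p != store(buf, 4, 3*p + 8)[p + 3])) and p != -18)) and ((not (2*p != store(buf, 4, 3*p + 8)[p + 3])) -> e != -9).
Check whether (buf[-2] != -10 -> (not (buf[-2] != -10))) and ((not (buf[-2] != -10)) -> e != -9) and p = -5 implies it.
Every state satisfying the precondition satisfies the weakest precondition: the implication holds.
Answer: valid


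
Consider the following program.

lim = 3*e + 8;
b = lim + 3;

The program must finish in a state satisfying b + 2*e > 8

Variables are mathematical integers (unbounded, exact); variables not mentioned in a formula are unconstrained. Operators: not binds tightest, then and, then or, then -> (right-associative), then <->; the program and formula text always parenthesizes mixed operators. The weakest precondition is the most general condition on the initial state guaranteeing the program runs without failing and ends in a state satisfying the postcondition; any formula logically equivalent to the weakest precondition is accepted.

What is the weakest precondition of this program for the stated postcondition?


Working backward. After the program, b + 2*e > 8 must hold.
Before b := lim + 3: 2*e + lim > 5
Before lim := 3*e + 8: 5*e > -3
Answer: WP = 5*e > -3


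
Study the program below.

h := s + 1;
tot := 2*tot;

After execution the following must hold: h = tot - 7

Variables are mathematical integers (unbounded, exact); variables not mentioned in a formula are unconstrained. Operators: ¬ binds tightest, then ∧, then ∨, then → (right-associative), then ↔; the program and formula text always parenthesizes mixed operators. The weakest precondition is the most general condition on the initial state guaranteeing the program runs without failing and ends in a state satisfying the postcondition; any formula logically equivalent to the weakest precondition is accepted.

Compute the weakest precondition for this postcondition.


Working backward. After the program, h = tot - 7 must hold.
Before tot := 2*tot: h = 2*tot - 7
Before h := s + 1: s = 2*tot - 8
Answer: WP = s = 2*tot - 8


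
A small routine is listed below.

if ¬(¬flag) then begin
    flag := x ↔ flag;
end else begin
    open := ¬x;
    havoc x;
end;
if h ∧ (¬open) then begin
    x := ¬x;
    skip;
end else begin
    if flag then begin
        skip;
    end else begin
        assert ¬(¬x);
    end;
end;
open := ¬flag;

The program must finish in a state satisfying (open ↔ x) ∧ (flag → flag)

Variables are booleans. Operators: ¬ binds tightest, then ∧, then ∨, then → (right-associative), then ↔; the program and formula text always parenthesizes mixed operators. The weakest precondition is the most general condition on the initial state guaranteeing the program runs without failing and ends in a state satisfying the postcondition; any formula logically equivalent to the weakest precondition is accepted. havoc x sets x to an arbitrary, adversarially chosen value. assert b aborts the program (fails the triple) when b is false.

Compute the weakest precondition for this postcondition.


Working backward. After the program, the postcondition (open ↔ x) ∧ (flag → flag) must hold; in canonical form it is open ↔ x.
Before open := ¬flag: (¬flag) ↔ x
Then branch requires (¬flag) ↔ (¬x); else branch requires (flag → ((¬flag) ↔ x)) ∧ ((¬flag) → (x ∧ ((¬flag) ↔ x))).
Before the if: ((h ∧ (¬open)) → ((¬flag) ↔ (¬x))) ∧ ((¬(h ∧ (¬open))) → ((flag → ((¬flag) ↔ x)) ∧ ((¬flag) → (x ∧ ((¬flag) ↔ x)))))
Then branch requires ((h ∧ (¬open)) → ((¬(x ↔ flag)) ↔ (¬x))) ∧ ((¬(h ∧ (¬open))) → (((x ↔ flag) → ((¬(x ↔ flag)) ↔ x)) ∧ ((¬(x ↔ flag)) → (x ∧ ((¬(x ↔ flag)) ↔ x))))); else branch requires ((h ∧ x) → flag) ∧ ((¬(h ∧ x)) → (flag → (¬flag))) ∧ ((h ∧ x) → (¬flag)) ∧ ((¬(h ∧ x)) → flag).
Before the if: (flag → (((h ∧ (¬open)) → ((¬(x ↔ flag)) ↔ (¬x))) ∧ ((¬(h ∧ (¬open))) → (((x ↔ flag) → ((¬(x ↔ flag)) ↔ x)) ∧ ((¬(x ↔ flag)) → (x ∧ ((¬(x ↔ flag)) ↔ x))))))) ∧ ((¬flag) → (((h ∧ x) → flag) ∧ ((¬(h ∧ x)) → (flag → (¬flag))) ∧ ((h ∧ x) → (¬flag)) ∧ ((¬(h ∧ x)) → flag)))
Answer: WP = (flag → (((h ∧ (¬open)) → ((¬(x ↔ flag)) ↔ (¬x))) ∧ ((¬(h ∧ (¬open))) → (((x ↔ flag) → ((¬(x ↔ flag)) ↔ x)) ∧ ((¬(x ↔ flag)) → (x ∧ ((¬(x ↔ flag)) ↔ x))))))) ∧ ((¬flag) → (((h ∧ x) → flag) ∧ ((¬(h ∧ x)) → (flag → (¬flag))) ∧ ((h ∧ x) → (¬flag)) ∧ ((¬(h ∧ x)) → flag)))


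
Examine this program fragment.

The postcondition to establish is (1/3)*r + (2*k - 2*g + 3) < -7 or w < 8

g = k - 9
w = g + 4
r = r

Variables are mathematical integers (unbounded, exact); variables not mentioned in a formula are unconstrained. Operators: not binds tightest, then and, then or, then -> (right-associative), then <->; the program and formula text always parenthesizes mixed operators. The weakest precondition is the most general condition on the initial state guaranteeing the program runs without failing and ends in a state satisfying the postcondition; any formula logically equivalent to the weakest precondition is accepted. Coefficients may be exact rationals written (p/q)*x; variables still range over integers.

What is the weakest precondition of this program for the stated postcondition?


Working backward. After the program, the postcondition (1/3)*r + (2*k - 2*g + 3) < -7 or w < 8 must hold; in canonical form it is 2*k + (1/3)*r < 2*g - 10 or w < 8.
Before r := r: 2*k + (1/3)*r < 2*g - 10 or w < 8
Before w := g + 4: 2*k + (1/3)*r < 2*g - 10 or g < 4
Before g := k - 9: (1/3)*r < -28 or k < 13
Answer: WP = (1/3)*r < -28 or k < 13


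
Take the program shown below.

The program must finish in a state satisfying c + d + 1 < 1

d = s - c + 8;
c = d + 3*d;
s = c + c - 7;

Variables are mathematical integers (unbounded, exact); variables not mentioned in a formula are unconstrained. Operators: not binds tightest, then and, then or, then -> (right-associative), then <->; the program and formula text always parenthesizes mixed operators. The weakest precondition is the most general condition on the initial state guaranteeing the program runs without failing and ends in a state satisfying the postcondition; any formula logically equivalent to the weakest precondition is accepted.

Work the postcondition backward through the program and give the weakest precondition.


Working backward. After the program, the postcondition c + d + 1 < 1 must hold; in canonical form it is c + d < 0.
Before s := c + c - 7: c + d < 0
Before c := d + 3*d: 5*d < 0
Before d := s - c + 8: 5*s < 5*c - 40
Answer: WP = 5*s < 5*c - 40


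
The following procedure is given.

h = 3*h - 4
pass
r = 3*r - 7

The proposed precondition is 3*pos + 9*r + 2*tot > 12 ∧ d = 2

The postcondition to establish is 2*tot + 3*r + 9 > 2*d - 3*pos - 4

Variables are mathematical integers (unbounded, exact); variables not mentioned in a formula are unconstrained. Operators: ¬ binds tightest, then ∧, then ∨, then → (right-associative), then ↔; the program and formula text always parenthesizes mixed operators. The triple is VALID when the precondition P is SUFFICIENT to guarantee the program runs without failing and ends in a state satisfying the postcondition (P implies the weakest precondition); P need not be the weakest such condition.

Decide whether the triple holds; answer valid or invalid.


Working backward. After the program, the postcondition 2*tot + 3*r + 9 > 2*d - 3*pos - 4 must hold; in canonical form it is 3*pos + 3*r + 2*tot > 2*d - 13.
Before r := 3*r - 7: 3*pos + 9*r + 2*tot > 2*d + 8
Before skip: 3*pos + 9*r + 2*tot > 2*d + 8
Before h := 3*h - 4: 3*pos + 9*r + 2*tot > 2*d + 8
The weakest precondition is 3*pos + 9*r + 2*tot > 2*d + 8.
Check whether 3*pos + 9*r + 2*tot > 12 ∧ d = 2 implies it.
Every state satisfying the precondition satisfies the weakest precondition: the implication holds.
Answer: valid


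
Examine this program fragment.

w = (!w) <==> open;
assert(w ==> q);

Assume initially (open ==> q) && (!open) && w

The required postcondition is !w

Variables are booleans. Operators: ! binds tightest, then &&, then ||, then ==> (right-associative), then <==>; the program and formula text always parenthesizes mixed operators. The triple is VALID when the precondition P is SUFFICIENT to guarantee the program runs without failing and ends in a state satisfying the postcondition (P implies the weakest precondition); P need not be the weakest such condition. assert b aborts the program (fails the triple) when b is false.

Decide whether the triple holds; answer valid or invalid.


Working backward. After the program, !w must hold.
Before assert w ==> q: (w ==> q) && (!w)
Before w := (!w) <==> open: (((!w) <==> open) ==> q) && (!((!w) <==> open))
The weakest precondition is (((!w) <==> open) ==> q) && (!((!w) <==> open)).
Check whether (open ==> q) && (!open) && w implies it.
Countermodel: at the initial state open = false, q = false, w = true, the precondition holds but the weakest precondition fails.
Answer: invalid


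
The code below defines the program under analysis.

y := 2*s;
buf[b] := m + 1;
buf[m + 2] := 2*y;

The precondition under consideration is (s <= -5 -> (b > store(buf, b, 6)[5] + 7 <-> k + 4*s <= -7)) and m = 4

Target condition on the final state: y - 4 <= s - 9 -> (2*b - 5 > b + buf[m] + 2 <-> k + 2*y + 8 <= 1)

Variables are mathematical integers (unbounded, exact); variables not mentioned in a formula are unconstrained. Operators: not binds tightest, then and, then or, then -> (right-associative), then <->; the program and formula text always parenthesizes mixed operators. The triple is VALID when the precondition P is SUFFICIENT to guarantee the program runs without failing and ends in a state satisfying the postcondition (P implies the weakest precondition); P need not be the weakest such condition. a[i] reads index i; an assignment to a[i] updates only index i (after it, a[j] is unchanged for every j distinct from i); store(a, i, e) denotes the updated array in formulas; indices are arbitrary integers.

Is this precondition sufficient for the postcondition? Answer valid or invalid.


Working backward. After the program, the postcondition y - 4 <= s - 9 -> (2*b - 5 > b + buf[m] + 2 <-> k + 2*y + 8 <= 1) must hold; in canonical form it is y <= s - 5 -> (b > buf[m] + 7 <-> k + 2*y <= -7).
Before buf[m + 2] := 2*y: y <= s - 5 -> (b > store(buf, m + 2, 2*y)[m] + 7 <-> k + 2*y <= -7)
Before buf[b] := m + 1: y <= s - 5 -> (b > store(store(buf, b, m + 1), m + 2, 2*y)[m] + 7 <-> k + 2*y <= -7)
Before y := 2*s: s <= -5 -> (b > store(store(buf, b, m + 1), m + 2, 4*s)[m] + 7 <-> k + 4*s <= -7)
The weakest precondition is s <= -5 -> (b > store(store(buf, b, m + 1), m + 2, 4*s)[m] + 7 <-> k + 4*s <= -7).
Check whether (s <= -5 -> (b > store(buf, b, 6)[5] + 7 <-> k + 4*s <= -7)) and m = 4 implies it.
Countermodel: at the initial state b = -15521, buf = {[-15521] = 2, [4] = -15529, [5] = 0, [6] = 2, elsewhere 2}, k = 14, m = 4, s = -5, the precondition holds but the weakest precondition fails.
Answer: invalid


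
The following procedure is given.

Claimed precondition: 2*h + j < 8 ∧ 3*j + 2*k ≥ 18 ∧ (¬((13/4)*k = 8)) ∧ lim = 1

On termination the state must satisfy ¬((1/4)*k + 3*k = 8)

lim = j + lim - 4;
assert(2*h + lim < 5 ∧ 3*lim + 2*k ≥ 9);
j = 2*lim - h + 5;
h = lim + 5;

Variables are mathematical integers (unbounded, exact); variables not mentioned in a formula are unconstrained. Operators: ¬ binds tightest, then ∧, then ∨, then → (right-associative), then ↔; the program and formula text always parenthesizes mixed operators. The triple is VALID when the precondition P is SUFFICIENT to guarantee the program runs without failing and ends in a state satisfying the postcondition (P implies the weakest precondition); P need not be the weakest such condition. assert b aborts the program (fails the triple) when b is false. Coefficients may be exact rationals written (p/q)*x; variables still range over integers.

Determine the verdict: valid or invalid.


Working backward. After the program, the postcondition ¬((1/4)*k + 3*k = 8) must hold; in canonical form it is ¬((13/4)*k = 8).
Before h := lim + 5: ¬((13/4)*k = 8)
Before j := 2*lim - h + 5: ¬((13/4)*k = 8)
Before assert 2*h + lim < 5 ∧ 3*lim + 2*k ≥ 9: 2*h + lim < 5 ∧ 2*k + 3*lim ≥ 9 ∧ (¬((13/4)*k = 8))
Before lim := j + lim - 4: 2*h + j + lim < 9 ∧ 3*j + 2*k + 3*lim ≥ 21 ∧ (¬((13/4)*k = 8))
The weakest precondition is 2*h + j + lim < 9 ∧ 3*j + 2*k + 3*lim ≥ 21 ∧ (¬((13/4)*k = 8)).
Check whether 2*h + j < 8 ∧ 3*j + 2*k ≥ 18 ∧ (¬((13/4)*k = 8)) ∧ lim = 1 implies it.
Every state satisfying the precondition satisfies the weakest precondition: the implication holds.
Answer: valid


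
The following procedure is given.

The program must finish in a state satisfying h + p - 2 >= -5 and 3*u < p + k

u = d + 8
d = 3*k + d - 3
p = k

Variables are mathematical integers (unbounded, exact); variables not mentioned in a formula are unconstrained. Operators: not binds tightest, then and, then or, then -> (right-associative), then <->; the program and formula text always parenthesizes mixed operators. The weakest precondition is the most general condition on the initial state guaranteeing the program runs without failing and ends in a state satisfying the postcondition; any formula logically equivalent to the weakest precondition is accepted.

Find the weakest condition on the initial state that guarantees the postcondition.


Working backward. After the program, the postcondition h + p - 2 >= -5 and 3*u < p + k must hold; in canonical form it is h + p >= -3 and 3*u < k + p.
Before p := k: h + k >= -3 and 3*u < 2*k
Before d := 3*k + d - 3: h + k >= -3 and 3*u < 2*k
Before u := d + 8: h + k >= -3 and 3*d < 2*k - 24
Answer: WP = h + k >= -3 and 3*d < 2*k - 24


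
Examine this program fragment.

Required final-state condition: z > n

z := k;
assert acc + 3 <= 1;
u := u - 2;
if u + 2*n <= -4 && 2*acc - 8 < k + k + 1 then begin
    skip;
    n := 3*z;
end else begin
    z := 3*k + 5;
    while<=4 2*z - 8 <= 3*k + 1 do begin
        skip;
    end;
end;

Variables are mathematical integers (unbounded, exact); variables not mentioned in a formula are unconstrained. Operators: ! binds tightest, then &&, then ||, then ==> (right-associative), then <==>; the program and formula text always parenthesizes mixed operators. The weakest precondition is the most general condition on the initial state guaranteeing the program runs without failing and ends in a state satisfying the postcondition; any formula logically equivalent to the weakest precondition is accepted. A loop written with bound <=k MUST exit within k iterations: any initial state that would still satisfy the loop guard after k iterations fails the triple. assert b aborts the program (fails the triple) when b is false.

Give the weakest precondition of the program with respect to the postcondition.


Working backward. After the program, z > n must hold.
Then branch requires 2*z < 0; else branch requires (3*k <= -1 ==> ((3*k <= -1 ==> ((3*k <= -1 ==> ((3*k <= -1 ==> ((!(3*k <= -1)) && 3*k > n - 5)) && ((!(3*k <= -1)) ==> 3*k > n - 5))) && ((!(3*k <= -1)) ==> 3*k > n - 5))) && ((!(3*k <= -1)) ==> 3*k > n - 5))) && ((!(3*k <= -1)) ==> 3*k > n - 5).
Before the if: ((2*n + u <= -4 && 2*acc < 2*k + 9) ==> 2*z < 0) && ((!(2*n + u <= -4 && 2*acc < 2*k + 9)) ==> ((3*k <= -1 ==> ((3*k <= -1 ==> ((3*k <= -1 ==> ((3*k <= -1 ==> ((!(3*k <= -1)) && 3*k > n - 5)) && ((!(3*k <= -1)) ==> 3*k > n - 5))) && ((!(3*k <= -1)) ==> 3*k > n - 5))) && ((!(3*k <= -1)) ==> 3*k > n - 5))) && ((!(3*k <= -1)) ==> 3*k > n - 5)))
Before u := u - 2: ((2*n + u <= -2 && 2*acc < 2*k + 9) ==> 2*z < 0) && ((!(2*n + u <= -2 && 2*acc < 2*k + 9)) ==> ((3*k <= -1 ==> ((3*k <= -1 ==> ((3*k <= -1 ==> ((3*k <= -1 ==> ((!(3*k <= -1)) && 3*k > n - 5)) && ((!(3*k <= -1)) ==> 3*k > n - 5))) && ((!(3*k <= -1)) ==> 3*k > n - 5))) && ((!(3*k <= -1)) ==> 3*k > n - 5))) && ((!(3*k <= -1)) ==> 3*k > n - 5)))
Before assert acc + 3 <= 1: acc <= -2 && ((2*n + u <= -2 && 2*acc < 2*k + 9) ==> 2*z < 0) && ((!(2*n + u <= -2 && 2*acc < 2*k + 9)) ==> ((3*k <= -1 ==> ((3*k <= -1 ==> ((3*k <= -1 ==> ((3*k <= -1 ==> ((!(3*k <= -1)) && 3*k > n - 5)) && ((!(3*k <= -1)) ==> 3*k > n - 5))) && ((!(3*k <= -1)) ==> 3*k > n - 5))) && ((!(3*k <= -1)) ==> 3*k > n - 5))) && ((!(3*k <= -1)) ==> 3*k > n - 5)))
Before z := k: acc <= -2 && ((2*n + u <= -2 && 2*acc < 2*k + 9) ==> 2*k < 0) && ((!(2*n + u <= -2 && 2*acc < 2*k + 9)) ==> ((3*k <= -1 ==> ((3*k <= -1 ==> ((3*k <= -1 ==> ((3*k <= -1 ==> ((!(3*k <= -1)) && 3*k > n - 5)) && ((!(3*k <= -1)) ==> 3*k > n - 5))) && ((!(3*k <= -1)) ==> 3*k > n - 5))) && ((!(3*k <= -1)) ==> 3*k > n - 5))) && ((!(3*k <= -1)) ==> 3*k > n - 5)))
Answer: WP = acc <= -2 && ((2*n + u <= -2 && 2*acc < 2*k + 9) ==> 2*k < 0) && ((!(2*n + u <= -2 && 2*acc < 2*k + 9)) ==> ((3*k <= -1 ==> ((3*k <= -1 ==> ((3*k <= -1 ==> ((3*k <= -1 ==> ((!(3*k <= -1)) && 3*k > n - 5)) && ((!(3*k <= -1)) ==> 3*k > n - 5))) && ((!(3*k <= -1)) ==> 3*k > n - 5))) && ((!(3*k <= -1)) ==> 3*k > n - 5))) && ((!(3*k <= -1)) ==> 3*k > n - 5)))


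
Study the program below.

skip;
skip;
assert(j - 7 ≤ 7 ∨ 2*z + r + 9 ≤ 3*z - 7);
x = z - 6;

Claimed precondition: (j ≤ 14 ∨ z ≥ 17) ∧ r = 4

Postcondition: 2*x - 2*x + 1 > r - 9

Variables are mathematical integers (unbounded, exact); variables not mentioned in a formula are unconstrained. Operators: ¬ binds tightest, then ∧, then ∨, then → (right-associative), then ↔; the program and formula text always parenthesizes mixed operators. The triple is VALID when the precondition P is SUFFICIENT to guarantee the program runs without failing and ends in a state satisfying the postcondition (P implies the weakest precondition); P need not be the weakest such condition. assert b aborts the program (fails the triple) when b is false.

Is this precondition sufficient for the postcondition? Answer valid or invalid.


Working backward. After the program, the postcondition 2*x - 2*x + 1 > r - 9 must hold; in canonical form it is r < 10.
Before x := z - 6: r < 10
Before assert j - 7 ≤ 7 ∨ 2*z + r + 9 ≤ 3*z - 7: (j ≤ 14 ∨ r ≤ z - 16) ∧ r < 10
Before skip: (j ≤ 14 ∨ r ≤ z - 16) ∧ r < 10
Before skip: (j ≤ 14 ∨ r ≤ z - 16) ∧ r < 10
The weakest precondition is (j ≤ 14 ∨ r ≤ z - 16) ∧ r < 10.
Check whether (j ≤ 14 ∨ z ≥ 17) ∧ r = 4 implies it.
Countermodel: at the initial state j = 15, r = 4, z = 17, the precondition holds but the weakest precondition fails.
Answer: invalid


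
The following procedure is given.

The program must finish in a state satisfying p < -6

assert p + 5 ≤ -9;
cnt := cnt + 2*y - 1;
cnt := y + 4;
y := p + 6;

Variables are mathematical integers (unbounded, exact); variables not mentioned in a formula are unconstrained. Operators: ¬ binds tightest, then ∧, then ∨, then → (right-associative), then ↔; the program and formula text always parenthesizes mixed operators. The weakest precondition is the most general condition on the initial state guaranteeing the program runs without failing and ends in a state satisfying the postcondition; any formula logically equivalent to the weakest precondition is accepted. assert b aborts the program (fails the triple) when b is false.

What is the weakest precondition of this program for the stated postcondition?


Working backward. After the program, p < -6 must hold.
Before y := p + 6: p < -6
Before cnt := y + 4: p < -6
Before cnt := cnt + 2*y - 1: p < -6
Before assert p + 5 ≤ -9: p ≤ -14 ∧ p < -6
Answer: WP = p ≤ -14 ∧ p < -6


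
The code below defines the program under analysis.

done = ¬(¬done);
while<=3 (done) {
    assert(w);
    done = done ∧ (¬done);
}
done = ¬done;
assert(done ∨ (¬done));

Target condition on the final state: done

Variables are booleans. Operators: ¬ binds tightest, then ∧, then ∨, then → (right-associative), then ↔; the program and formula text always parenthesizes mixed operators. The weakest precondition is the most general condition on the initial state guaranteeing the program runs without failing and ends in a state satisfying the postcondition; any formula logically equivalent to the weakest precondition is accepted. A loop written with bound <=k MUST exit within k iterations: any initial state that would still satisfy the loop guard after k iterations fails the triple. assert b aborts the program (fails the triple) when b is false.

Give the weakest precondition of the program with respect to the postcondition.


Working backward. After the program, done must hold.
Before assert done ∨ (¬done): done
Before done := ¬done: ¬done
Before the loop (bound <=3), unroll the exhaustion recursion (WP_0 = exit-now case; WP_j = one more guarded iteration, up to j = 3):
  WP_0: ¬done
  WP_1: done → w
  WP_2: done → w
  WP_3: done → w
So before the loop: done → w
Before done := ¬(¬done): done → w
Answer: WP = done → w


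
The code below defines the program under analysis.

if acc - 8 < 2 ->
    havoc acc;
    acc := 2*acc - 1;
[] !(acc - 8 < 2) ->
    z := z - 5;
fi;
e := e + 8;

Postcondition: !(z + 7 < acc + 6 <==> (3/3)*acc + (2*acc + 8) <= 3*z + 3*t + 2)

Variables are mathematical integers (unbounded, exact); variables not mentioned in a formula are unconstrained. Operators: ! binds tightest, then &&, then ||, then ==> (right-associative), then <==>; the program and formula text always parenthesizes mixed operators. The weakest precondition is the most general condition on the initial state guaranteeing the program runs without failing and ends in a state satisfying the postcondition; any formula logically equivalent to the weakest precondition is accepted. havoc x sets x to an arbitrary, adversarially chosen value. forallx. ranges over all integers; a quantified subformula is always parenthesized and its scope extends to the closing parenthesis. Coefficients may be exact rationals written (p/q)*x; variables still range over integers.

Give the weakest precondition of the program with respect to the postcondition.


Working backward. After the program, the postcondition !(z + 7 < acc + 6 <==> (3/3)*acc + (2*acc + 8) <= 3*z + 3*t + 2) must hold; in canonical form it is !(z < acc - 1 <==> 3*acc <= 3*t + 3*z - 6).
Before e := e + 8: !(z < acc - 1 <==> 3*acc <= 3*t + 3*z - 6)
Then branch requires forall acc_1. (!(z < 2*acc_1 - 2 <==> 6*acc_1 <= 3*t + 3*z - 3)); else branch requires !(z < acc + 4 <==> 3*acc <= 3*t + 3*z - 21).
Before the if: (acc < 10 ==> (forall acc_1. (!(z < 2*acc_1 - 2 <==> 6*acc_1 <= 3*t + 3*z - 3)))) && ((!(acc < 10)) ==> (!(z < acc + 4 <==> 3*acc <= 3*t + 3*z - 21)))
Answer: WP = (acc < 10 ==> (forall acc_1. (!(z < 2*acc_1 - 2 <==> 6*acc_1 <= 3*t + 3*z - 3)))) && ((!(acc < 10)) ==> (!(z < acc + 4 <==> 3*acc <= 3*t + 3*z - 21)))


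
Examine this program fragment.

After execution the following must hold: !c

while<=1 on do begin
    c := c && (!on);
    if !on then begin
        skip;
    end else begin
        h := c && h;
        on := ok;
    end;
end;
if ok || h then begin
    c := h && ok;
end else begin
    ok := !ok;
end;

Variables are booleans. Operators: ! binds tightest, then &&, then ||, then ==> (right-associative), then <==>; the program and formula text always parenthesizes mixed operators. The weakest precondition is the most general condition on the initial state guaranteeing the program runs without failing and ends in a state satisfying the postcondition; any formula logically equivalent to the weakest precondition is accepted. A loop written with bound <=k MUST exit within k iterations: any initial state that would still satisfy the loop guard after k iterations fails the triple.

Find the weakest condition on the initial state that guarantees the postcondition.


Working backward. After the program, !c must hold.
Then branch requires !(h && ok); else branch requires !c.
Before the if: ((ok || h) ==> (!(h && ok))) && ((!(ok || h)) ==> (!c))
Before the loop (bound <=1), unroll the exhaustion recursion (WP_0 = exit-now case; WP_j = one more guarded iteration, up to j = 1):
  WP_0: (!on) && ((ok || h) ==> (!(h && ok))) && ((!(ok || h)) ==> (!c))
  WP_1: (on ==> (((!on) ==> ((!on) && ((ok || h) ==> (!(h && ok))) && ((!(ok || h)) ==> (!(c && (!on)))))) && (on ==> ((!ok) && ((ok || (c && (!on) && h)) ==> (!(c && (!on) && h && ok))) && ((!(ok || (c && (!on) && h))) ==> (!(c && (!on)))))))) && ((!on) ==> (((ok || h) ==> (!(h && ok))) && ((!(ok || h)) ==> (!c))))
So before the loop: (on ==> (((!on) ==> ((!on) && ((ok || h) ==> (!(h && ok))) && ((!(ok || h)) ==> (!(c && (!on)))))) && (on ==> ((!ok) && ((ok || (c && (!on) && h)) ==> (!(c && (!on) && h && ok))) && ((!(ok || (c && (!on) && h))) ==> (!(c && (!on)))))))) && ((!on) ==> (((ok || h) ==> (!(h && ok))) && ((!(ok || h)) ==> (!c))))
Answer: WP = (on ==> (((!on) ==> ((!on) && ((ok || h) ==> (!(h && ok))) && ((!(ok || h)) ==> (!(c && (!on)))))) && (on ==> ((!ok) && ((ok || (c && (!on) && h)) ==> (!(c && (!on) && h && ok))) && ((!(ok || (c && (!on) && h))) ==> (!(c && (!on)))))))) && ((!on) ==> (((ok || h) ==> (!(h && ok))) && ((!(ok || h)) ==> (!c))))


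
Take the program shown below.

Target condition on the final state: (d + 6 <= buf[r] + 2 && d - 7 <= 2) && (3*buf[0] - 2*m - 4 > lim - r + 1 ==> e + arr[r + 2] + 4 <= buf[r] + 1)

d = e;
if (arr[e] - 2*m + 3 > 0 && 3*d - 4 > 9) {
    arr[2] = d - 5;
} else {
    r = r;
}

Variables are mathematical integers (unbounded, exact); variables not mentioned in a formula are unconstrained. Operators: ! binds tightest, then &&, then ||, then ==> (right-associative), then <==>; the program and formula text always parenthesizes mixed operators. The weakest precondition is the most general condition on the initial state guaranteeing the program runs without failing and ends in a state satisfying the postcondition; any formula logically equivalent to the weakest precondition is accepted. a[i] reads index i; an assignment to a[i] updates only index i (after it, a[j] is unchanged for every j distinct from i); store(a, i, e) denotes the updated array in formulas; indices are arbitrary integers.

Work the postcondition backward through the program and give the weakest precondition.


Working backward. After the program, the postcondition (d + 6 <= buf[r] + 2 && d - 7 <= 2) && (3*buf[0] - 2*m - 4 > lim - r + 1 ==> e + arr[r + 2] + 4 <= buf[r] + 1) must hold; in canonical form it is d <= buf[r] - 4 && d <= 9 && (3*buf[0] + r > lim + 2*m + 5 ==> arr[r + 2] + e <= buf[r] - 3).
Then branch requires d <= buf[r] - 4 && d <= 9 && (3*buf[0] + r > lim + 2*m + 5 ==> store(arr, 2, d - 5)[r + 2] + e <= buf[r] - 3); else branch requires d <= buf[r] - 4 && d <= 9 && (3*buf[0] + r > lim + 2*m + 5 ==> arr[r + 2] + e <= buf[r] - 3).
Before the if: ((arr[e] > 2*m - 3 && 3*d > 13) ==> (d <= buf[r] - 4 && d <= 9 && (3*buf[0] + r > lim + 2*m + 5 ==> store(arr, 2, d - 5)[r + 2] + e <= buf[r] - 3))) && ((!(arr[e] > 2*m - 3 && 3*d > 13)) ==> (d <= buf[r] - 4 && d <= 9 && (3*buf[0] + r > lim + 2*m + 5 ==> arr[r + 2] + e <= buf[r] - 3)))
Before d := e: ((arr[e] > 2*m - 3 && 3*e > 13) ==> (e <= buf[r] - 4 && e <= 9 && (3*buf[0] + r > lim + 2*m + 5 ==> store(arr, 2, e - 5)[r + 2] + e <= buf[r] - 3))) && ((!(arr[e] > 2*m - 3 && 3*e > 13)) ==> (e <= buf[r] - 4 && e <= 9 && (3*buf[0] + r > lim + 2*m + 5 ==> arr[r + 2] + e <= buf[r] - 3)))
Answer: WP = ((arr[e] > 2*m - 3 && 3*e > 13) ==> (e <= buf[r] - 4 && e <= 9 && (3*buf[0] + r > lim + 2*m + 5 ==> store(arr, 2, e - 5)[r + 2] + e <= buf[r] - 3))) && ((!(arr[e] > 2*m - 3 && 3*e > 13)) ==> (e <= buf[r] - 4 && e <= 9 && (3*buf[0] + r > lim + 2*m + 5 ==> arr[r + 2] + e <= buf[r] - 3)))


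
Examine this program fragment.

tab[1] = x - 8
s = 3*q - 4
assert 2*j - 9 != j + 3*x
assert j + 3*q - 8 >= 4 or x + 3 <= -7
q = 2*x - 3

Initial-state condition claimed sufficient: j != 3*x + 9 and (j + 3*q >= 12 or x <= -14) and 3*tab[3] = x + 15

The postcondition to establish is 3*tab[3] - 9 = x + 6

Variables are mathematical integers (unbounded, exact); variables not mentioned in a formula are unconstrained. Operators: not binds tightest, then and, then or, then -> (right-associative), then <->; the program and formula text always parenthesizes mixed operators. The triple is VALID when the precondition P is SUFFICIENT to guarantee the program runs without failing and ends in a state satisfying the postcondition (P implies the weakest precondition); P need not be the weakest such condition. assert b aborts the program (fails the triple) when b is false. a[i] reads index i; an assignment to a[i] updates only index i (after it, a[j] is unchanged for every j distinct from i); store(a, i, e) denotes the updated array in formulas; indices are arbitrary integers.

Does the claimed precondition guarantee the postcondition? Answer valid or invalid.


Working backward. After the program, the postcondition 3*tab[3] - 9 = x + 6 must hold; in canonical form it is 3*tab[3] = x + 15.
Before q := 2*x - 3: 3*tab[3] = x + 15
Before assert j + 3*q - 8 >= 4 or x + 3 <= -7: (j + 3*q >= 12 or x <= -10) and 3*tab[3] = x + 15
Before assert 2*j - 9 != j + 3*x: j != 3*x + 9 and (j + 3*q >= 12 or x <= -10) and 3*tab[3] = x + 15
Before s := 3*q - 4: j != 3*x + 9 and (j + 3*q >= 12 or x <= -10) and 3*tab[3] = x + 15
Before tab[1] := x - 8: j != 3*x + 9 and (j + 3*q >= 12 or x <= -10) and 3*tab[3] = x + 15
The weakest precondition is j != 3*x + 9 and (j + 3*q >= 12 or x <= -10) and 3*tab[3] = x + 15.
Check whether j != 3*x + 9 and (j + 3*q >= 12 or x <= -14) and 3*tab[3] = x + 15 implies it.
Every state satisfying the precondition satisfies the weakest precondition: the implication holds.
Answer: valid


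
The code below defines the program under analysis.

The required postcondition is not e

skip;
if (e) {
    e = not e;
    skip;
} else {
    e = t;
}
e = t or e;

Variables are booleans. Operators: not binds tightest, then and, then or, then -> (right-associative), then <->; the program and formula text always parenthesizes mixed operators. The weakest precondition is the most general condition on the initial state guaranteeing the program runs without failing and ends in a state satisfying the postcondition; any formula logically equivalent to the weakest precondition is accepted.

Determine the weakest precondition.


Working backward. After the program, not e must hold.
Before e := t or e: not (t or e)
Then branch requires not (t or (not e)); else branch requires not t.
Before the if: (e -> (not (t or (not e)))) and ((not e) -> (not t))
Before skip: (e -> (not (t or (not e)))) and ((not e) -> (not t))
Answer: WP = (e -> (not (t or (not e)))) and ((not e) -> (not t))
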